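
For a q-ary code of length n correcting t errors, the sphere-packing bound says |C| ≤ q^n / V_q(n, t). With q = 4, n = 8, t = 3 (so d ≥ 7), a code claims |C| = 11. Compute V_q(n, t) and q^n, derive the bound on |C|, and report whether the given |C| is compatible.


V_q(n, t) = 1789, q^n = 65536, Hamming bound = 36, |C| = 11 ≤ bound (satisfied).

Step 1: Compute V_q(n, t) = Σ_{j=0}^3 C(n, j) (q−1)^j.
  j = 0: C(8,0)·(3)^0 = 1·1 = 1.
  j = 1: C(8,1)·(3)^1 = 8·3 = 24.
  j = 2: C(8,2)·(3)^2 = 28·9 = 252.
  j = 3: C(8,3)·(3)^3 = 56·27 = 1512.
  V_q(n, t) = 1 + 24 + 252 + 1512 = 1789.
Step 2: q^n = 4^8 = 65536.
Step 3: Hamming bound ⌊q^n / V_q(n,t)⌋ = ⌊65536/1789⌋ = 36.
Step 4: Compare |C| = 11 to 36: satisfied.
The claimed |C| lies below the Hamming bound.


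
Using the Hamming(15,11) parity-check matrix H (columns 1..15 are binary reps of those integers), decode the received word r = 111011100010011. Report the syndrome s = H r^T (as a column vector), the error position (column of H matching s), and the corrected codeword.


s = (1, 1, 1, 0)^T, error position = 14, corrected codeword c = 111011100010001

Compute s = H r^T mod 2 one row at a time:
  s_1 = 0 + 0 + 0 + 1 + 0 + 0 + 1 + 1 = 3 ≡ 1 (mod 2).
  s_2 = 0 + 1 + 1 + 1 + 0 + 0 + 1 + 1 = 5 ≡ 1 (mod 2).
  s_3 = 1 + 1 + 1 + 1 + 0 + 1 + 1 + 1 = 7 ≡ 1 (mod 2).
  s_4 = 1 + 1 + 1 + 1 + 0 + 1 + 0 + 1 = 6 ≡ 0 (mod 2).
s = (1, 1, 1, 0)^T — this equals column 14 of H (binary 1110), so error is at position 14.
Correct: flip bit 14 of r = 111011100010011 to get c = 111011100010001.


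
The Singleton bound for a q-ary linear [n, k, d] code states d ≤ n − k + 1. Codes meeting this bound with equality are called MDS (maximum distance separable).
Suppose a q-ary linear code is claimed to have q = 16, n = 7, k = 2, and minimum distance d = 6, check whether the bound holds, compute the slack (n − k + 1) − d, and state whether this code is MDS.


Singleton RHS = n − k + 1 = 6, slack = 0, bound satisfied, MDS.

Singleton bound: d ≤ n − k + 1.
Here n = 7, k = 2, so n − k + 1 = 6.
Given d = 6, check d ≤ 6: YES.
Slack = (n − k + 1) − d = 0.
The code is MDS (slack = 0).
Description: the claimed parameters are [7, 2, 6]_16; such a code would be MDS (meets Singleton bound).


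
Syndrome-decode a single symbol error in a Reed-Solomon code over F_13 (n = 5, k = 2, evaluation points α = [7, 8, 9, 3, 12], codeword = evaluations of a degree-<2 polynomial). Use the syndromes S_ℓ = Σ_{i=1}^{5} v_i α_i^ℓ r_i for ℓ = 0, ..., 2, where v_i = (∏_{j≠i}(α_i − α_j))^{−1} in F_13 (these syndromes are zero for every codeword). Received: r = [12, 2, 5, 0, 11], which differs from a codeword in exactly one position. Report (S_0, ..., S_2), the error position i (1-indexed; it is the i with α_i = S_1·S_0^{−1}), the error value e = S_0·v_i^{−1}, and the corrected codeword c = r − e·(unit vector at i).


S = (7, 6, 7), error at position 5, error magnitude e = 10, c = [12, 2, 5, 0, 1].

Step 1: column multipliers v_i = (∏_{j≠i}(α_i − α_j))^{−1} mod 13.
  i = 1 (α = 7): (7−8)(7−9)(7−3)(7−12) = (−1)·(−2)·4·(−5) = −40 ≡ 12, so v_1 = 12^{−1} = 12 (mod 13).
  i = 2 (α = 8): (8−7)(8−9)(8−3)(8−12) = 1·(−1)·5·(−4) = 20 ≡ 7, so v_2 = 7^{−1} = 2 (mod 13).
  i = 3 (α = 9): (9−7)(9−8)(9−3)(9−12) = 2·1·6·(−3) = −36 ≡ 3, so v_3 = 3^{−1} = 9 (mod 13).
  i = 4 (α = 3): (3−7)(3−8)(3−9)(3−12) = (−4)·(−5)·(−6)·(−9) = 1080 ≡ 1, so v_4 = 1^{−1} = 1 (mod 13).
  i = 5 (α = 12): (12−7)(12−8)(12−9)(12−3) = 5·4·3·9 = 540 ≡ 7, so v_5 = 7^{−1} = 2 (mod 13).
  v = [12, 2, 9, 1, 2].
Step 2: syndromes of r = [12, 2, 5, 0, 11] (all sums mod 13).
  S_0 = Σ v_i r_i = 12·12 + 2·2 + 9·5 + 1·0 + 2·11 = 215 ≡ 7.
  S_1 = Σ v_i α_i r_i = 12·7·12 + 2·8·2 + 9·9·5 + 1·3·0 + 2·12·11 = 1709 ≡ 6.
  α_i^2 mod 13 = [10, 12, 3, 9, 1].
  S_2 = Σ v_i α_i^2 r_i = 12·10·12 + 2·12·2 + 9·3·5 + 1·9·0 + 2·1·11 = 1645 ≡ 7.
  S = (7, 6, 7) ≠ 0, so r is not a codeword (an error is present).
Step 3: locate the error. For a single error e at position i, S_ℓ = v_i·e·α_i^ℓ, so α_err = S_1/S_0.
  S_0^{−1} = 7^{−1} = 2 (mod 13), so α_err = 6·2 = 12 ≡ 12 = α_5. Error position i = 5.
  Consistency check: S_2/S_1 = 7·11 = 77 ≡ 12 = α_err ✓ (single-error assumption holds).
Step 4: error magnitude e = S_0/v_5 = S_0·∏_{j≠5}(α_5 − α_j) = 7·7 = 49 ≡ 10 (mod 13).
Step 5: correct position 5: c_5 = r_5 − e = 11 − 10 ≡ 1 (mod 13). Hence c = [12, 2, 5, 0, 1].
  Check: interpolating c through the α_i gives m(x) = 4 + 3·x (degree < 2) with m(α_i) = c_i for every i, so c is indeed a codeword.


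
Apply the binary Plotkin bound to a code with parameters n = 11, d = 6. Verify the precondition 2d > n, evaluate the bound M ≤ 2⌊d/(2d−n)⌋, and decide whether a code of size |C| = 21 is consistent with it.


Plotkin bound M ≤ 12; given |C| = 21 > bound (violated).

Check applicability: 2d = 12, n = 11.
2d − n = 1 > 0, so Plotkin applies.
Compute d/(2d−n) = 6/1 ≈ 6.0000.
⌊d/(2d−n)⌋ = 6.
Plotkin bound: M ≤ 2·6 = 12.
Given |C| = 21, check: VIOLATED.
This |C| is above the Plotkin bound, so no binary code with n = 11, d = 6 and 21 codewords exists.


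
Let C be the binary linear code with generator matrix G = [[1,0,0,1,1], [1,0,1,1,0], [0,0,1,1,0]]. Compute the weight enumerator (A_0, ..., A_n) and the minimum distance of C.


Weight distribution: A_0 = 1, A_1 = 1, A_2 = 3, A_3 = 3. Minimum distance d = 1.

Enumerate all 2^3 = 8 messages m ∈ F_2^3.
For each, compute codeword c = mG in F_2^5, then tally its weight.
  m = 000 → c = 00000, weight = 0.
  m = 100 → c = 10011, weight = 3.
  m = 010 → c = 10110, weight = 3.
  m = 110 → c = 00101, weight = 2.
  m = 001 → c = 00110, weight = 2.
  m = 101 → c = 10101, weight = 3.
  m = 011 → c = 10000, weight = 1.
  m = 111 → c = 00011, weight = 2.
Tally weights:
  weight 0: 1 codewords.
  weight 1: 1 codewords.
  weight 2: 3 codewords.
  weight 3: 3 codewords.
Minimum distance d = smallest w > 0 with A_w > 0 = 1.
Sanity: Σ A_w = 8 = 2^3 = 8 ✓.


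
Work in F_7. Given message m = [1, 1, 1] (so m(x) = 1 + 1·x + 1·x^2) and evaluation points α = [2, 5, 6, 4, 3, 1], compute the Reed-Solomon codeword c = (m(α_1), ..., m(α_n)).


c = [0, 3, 1, 0, 6, 3]

Message polynomial: m(x) = 1 + 1·x + 1·x^2 (mod 7).
For each evaluation point α_i, compute m(α_i) mod 7:
  α_1 = 2: Horner steps 1 → 3 → 0, so m(2) = 0.
  α_2 = 5: Horner steps 1 → 6 → 3, so m(5) = 3.
  α_3 = 6: Horner steps 1 → 0 → 1, so m(6) = 1.
  α_4 = 4: Horner steps 1 → 5 → 0, so m(4) = 0.
  α_5 = 3: Horner steps 1 → 4 → 6, so m(3) = 6.
  α_6 = 1: Horner steps 1 → 2 → 3, so m(1) = 3.
Codeword c = [0, 3, 1, 0, 6, 3] ∈ F_7^6.


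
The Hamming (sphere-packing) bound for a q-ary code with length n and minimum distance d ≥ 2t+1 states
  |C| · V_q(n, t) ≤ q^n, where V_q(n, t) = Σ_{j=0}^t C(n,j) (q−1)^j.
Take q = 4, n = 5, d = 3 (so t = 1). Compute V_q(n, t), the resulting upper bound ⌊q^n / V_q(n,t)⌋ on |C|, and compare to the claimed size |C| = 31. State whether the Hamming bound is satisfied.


V_q(n, t) = 16, q^n = 1024, Hamming bound = 64, |C| = 31 ≤ bound (satisfied).

Step 1: Compute V_q(n, t) = Σ_{j=0}^1 C(n, j) (q−1)^j.
  j = 0: C(5,0)·(3)^0 = 1·1 = 1.
  j = 1: C(5,1)·(3)^1 = 5·3 = 15.
  V_q(n, t) = 1 + 15 = 16.
Step 2: q^n = 4^5 = 1024.
Step 3: Hamming bound ⌊q^n / V_q(n,t)⌋ = ⌊1024/16⌋ = 64.
Step 4: Compare |C| = 31 to 64: satisfied.
The claimed |C| lies below the Hamming bound.


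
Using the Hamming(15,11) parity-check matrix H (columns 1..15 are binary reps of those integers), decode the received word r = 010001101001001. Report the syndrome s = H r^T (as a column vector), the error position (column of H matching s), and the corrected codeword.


s = (1, 0, 0, 1)^T, error position = 9, corrected codeword c = 010001100001001

Compute s = H r^T mod 2 one row at a time:
  s_1 = 0 + 1 + 0 + 0 + 1 + 0 + 0 + 1 = 3 ≡ 1 (mod 2).
  s_2 = 0 + 0 + 1 + 1 + 1 + 0 + 0 + 1 = 4 ≡ 0 (mod 2).
  s_3 = 1 + 0 + 1 + 1 + 0 + 0 + 0 + 1 = 4 ≡ 0 (mod 2).
  s_4 = 0 + 0 + 0 + 1 + 1 + 0 + 0 + 1 = 3 ≡ 1 (mod 2).
s = (1, 0, 0, 1)^T — this equals column 9 of H (binary 1001), so error is at position 9.
Correct: flip bit 9 of r = 010001101001001 to get c = 010001100001001.


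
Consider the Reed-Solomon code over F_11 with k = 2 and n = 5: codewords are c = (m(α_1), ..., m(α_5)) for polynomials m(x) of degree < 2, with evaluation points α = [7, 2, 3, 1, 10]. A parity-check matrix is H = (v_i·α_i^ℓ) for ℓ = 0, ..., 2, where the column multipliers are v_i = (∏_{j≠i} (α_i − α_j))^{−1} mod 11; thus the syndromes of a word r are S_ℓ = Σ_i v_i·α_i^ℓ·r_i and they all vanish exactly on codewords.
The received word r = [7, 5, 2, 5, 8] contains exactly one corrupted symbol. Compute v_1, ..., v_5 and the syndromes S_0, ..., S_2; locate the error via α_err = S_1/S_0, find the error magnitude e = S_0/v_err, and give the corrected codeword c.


S = (10, 9, 7), error at position 2, error magnitude e = 7, c = [7, 9, 2, 5, 8].

Step 1: column multipliers v_i = (∏_{j≠i}(α_i − α_j))^{−1} mod 11.
  i = 1 (α = 7): (7−2)(7−3)(7−1)(7−10) = 5·4·6·(−3) = −360 ≡ 3, so v_1 = 3^{−1} = 4 (mod 11).
  i = 2 (α = 2): (2−7)(2−3)(2−1)(2−10) = (−5)·(−1)·1·(−8) = −40 ≡ 4, so v_2 = 4^{−1} = 3 (mod 11).
  i = 3 (α = 3): (3−7)(3−2)(3−1)(3−10) = (−4)·1·2·(−7) = 56 ≡ 1, so v_3 = 1^{−1} = 1 (mod 11).
  i = 4 (α = 1): (1−7)(1−2)(1−3)(1−10) = (−6)·(−1)·(−2)·(−9) = 108 ≡ 9, so v_4 = 9^{−1} = 5 (mod 11).
  i = 5 (α = 10): (10−7)(10−2)(10−3)(10−1) = 3·8·7·9 = 1512 ≡ 5, so v_5 = 5^{−1} = 9 (mod 11).
  v = [4, 3, 1, 5, 9].
Step 2: syndromes of r = [7, 5, 2, 5, 8] (all sums mod 11).
  S_0 = Σ v_i r_i = 4·7 + 3·5 + 1·2 + 5·5 + 9·8 = 142 ≡ 10.
  S_1 = Σ v_i α_i r_i = 4·7·7 + 3·2·5 + 1·3·2 + 5·1·5 + 9·10·8 = 977 ≡ 9.
  α_i^2 mod 11 = [5, 4, 9, 1, 1].
  S_2 = Σ v_i α_i^2 r_i = 4·5·7 + 3·4·5 + 1·9·2 + 5·1·5 + 9·1·8 = 315 ≡ 7.
  S = (10, 9, 7) ≠ 0, so r is not a codeword (an error is present).
Step 3: locate the error. For a single error e at position i, S_ℓ = v_i·e·α_i^ℓ, so α_err = S_1/S_0.
  S_0^{−1} = 10^{−1} = 10 (mod 11), so α_err = 9·10 = 90 ≡ 2 = α_2. Error position i = 2.
  Consistency check: S_2/S_1 = 7·5 = 35 ≡ 2 = α_err ✓ (single-error assumption holds).
Step 4: error magnitude e = S_0/v_2 = S_0·∏_{j≠2}(α_2 − α_j) = 10·4 = 40 ≡ 7 (mod 11).
Step 5: correct position 2: c_2 = r_2 − e = 5 − 7 ≡ 9 (mod 11). Hence c = [7, 9, 2, 5, 8].
  Check: interpolating c through the α_i gives m(x) = 1 + 4·x (degree < 2) with m(α_i) = c_i for every i, so c is indeed a codeword.


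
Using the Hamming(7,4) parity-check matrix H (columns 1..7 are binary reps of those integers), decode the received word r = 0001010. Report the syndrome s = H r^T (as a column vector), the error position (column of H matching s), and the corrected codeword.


s = (0, 1, 0)^T, error position = 2, corrected codeword c = 0101010

Compute s = H r^T mod 2 one row at a time:
  s_1 = 1 + 0 + 1 + 0 = 2 ≡ 0 (mod 2).
  s_2 = 0 + 0 + 1 + 0 = 1 ≡ 1 (mod 2).
  s_3 = 0 + 0 + 0 + 0 = 0 ≡ 0 (mod 2).
s = (0, 1, 0)^T — this equals column 2 of H (binary 010), so error is at position 2.
Correct: flip bit 2 of r = 0001010 to get c = 0101010.


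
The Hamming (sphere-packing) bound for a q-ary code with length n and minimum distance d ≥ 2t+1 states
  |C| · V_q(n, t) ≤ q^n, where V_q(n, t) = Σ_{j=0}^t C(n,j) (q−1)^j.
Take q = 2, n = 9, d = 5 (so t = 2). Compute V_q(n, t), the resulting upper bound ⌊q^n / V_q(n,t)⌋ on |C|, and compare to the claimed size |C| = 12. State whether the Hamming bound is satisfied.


V_q(n, t) = 46, q^n = 512, Hamming bound = 11, |C| = 12 > bound (violated).

Step 1: Compute V_q(n, t) = Σ_{j=0}^2 C(n, j) (q−1)^j.
  j = 0: C(9,0)·(1)^0 = 1·1 = 1.
  j = 1: C(9,1)·(1)^1 = 9·1 = 9.
  j = 2: C(9,2)·(1)^2 = 36·1 = 36.
  V_q(n, t) = 1 + 9 + 36 = 46.
Step 2: q^n = 2^9 = 512.
Step 3: Hamming bound ⌊q^n / V_q(n,t)⌋ = ⌊512/46⌋ = 11.
Step 4: Compare |C| = 12 to 11: violated.
The claimed |C| lies above the Hamming bound, so no 2-ary code of length 9 with d ≥ 5 can have 12 codewords.


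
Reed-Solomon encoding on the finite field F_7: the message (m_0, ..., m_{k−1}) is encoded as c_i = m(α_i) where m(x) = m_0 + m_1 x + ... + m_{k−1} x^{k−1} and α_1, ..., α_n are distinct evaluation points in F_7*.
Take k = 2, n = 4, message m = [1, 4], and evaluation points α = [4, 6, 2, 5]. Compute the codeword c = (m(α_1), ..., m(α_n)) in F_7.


c = [3, 4, 2, 0]

Message polynomial: m(x) = 1 + 4·x (mod 7).
For each evaluation point α_i, compute m(α_i) mod 7:
  α_1 = 4: Horner steps 4 → 3, so m(4) = 3.
  α_2 = 6: Horner steps 4 → 4, so m(6) = 4.
  α_3 = 2: Horner steps 4 → 2, so m(2) = 2.
  α_4 = 5: Horner steps 4 → 0, so m(5) = 0.
Codeword c = [3, 4, 2, 0] ∈ F_7^4.


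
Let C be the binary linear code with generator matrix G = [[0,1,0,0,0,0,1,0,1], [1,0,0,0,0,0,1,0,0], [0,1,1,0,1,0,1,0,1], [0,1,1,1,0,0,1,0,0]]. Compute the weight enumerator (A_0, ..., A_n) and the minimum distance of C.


Weight distribution: A_0 = 1, A_2 = 2, A_3 = 4, A_4 = 5, A_5 = 4. Minimum distance d = 2.

Enumerate all 2^4 = 16 messages m ∈ F_2^4.
For each, compute codeword c = mG in F_2^9, then tally its weight.
  m = 0000 → c = 000000000, weight = 0.
  m = 1000 → c = 010000101, weight = 3.
  m = 0100 → c = 100000100, weight = 2.
  m = 1100 → c = 110000001, weight = 3.
  m = 0010 → c = 011010101, weight = 5.
  m = 1010 → c = 001010000, weight = 2.
  m = 0110 → c = 111010001, weight = 5.
  m = 1110 → c = 101010100, weight = 4.
  m = 0001 → c = 011100100, weight = 4.
  m = 1001 → c = 001100001, weight = 3.
  m = 0101 → c = 111100000, weight = 4.
  m = 1101 → c = 101100101, weight = 5.
  m = 0011 → c = 000110001, weight = 3.
  m = 1011 → c = 010110100, weight = 4.
  m = 0111 → c = 100110101, weight = 5.
  m = 1111 → c = 110110000, weight = 4.
Tally weights:
  weight 0: 1 codewords.
  weight 2: 2 codewords.
  weight 3: 4 codewords.
  weight 4: 5 codewords.
  weight 5: 4 codewords.
Minimum distance d = smallest w > 0 with A_w > 0 = 2.
Sanity: Σ A_w = 16 = 2^4 = 16 ✓.


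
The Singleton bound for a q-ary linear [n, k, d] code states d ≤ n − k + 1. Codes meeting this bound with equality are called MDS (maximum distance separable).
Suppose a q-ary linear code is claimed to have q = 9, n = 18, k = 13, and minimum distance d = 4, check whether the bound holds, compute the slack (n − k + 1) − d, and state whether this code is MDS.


Singleton RHS = n − k + 1 = 6, slack = 2, bound satisfied, not MDS.

Singleton bound: d ≤ n − k + 1.
Here n = 18, k = 13, so n − k + 1 = 6.
Given d = 4, check d ≤ 6: YES.
Slack = (n − k + 1) − d = 2.
The code is NOT MDS (slack = 2 > 0).
Description: the claimed parameters are [18, 13, 4]_9; such a code would be non-MDS.


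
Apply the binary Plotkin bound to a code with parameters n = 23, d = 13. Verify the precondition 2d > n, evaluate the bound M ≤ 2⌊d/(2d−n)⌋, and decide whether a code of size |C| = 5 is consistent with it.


Plotkin bound M ≤ 8; given |C| = 5 ≤ bound (satisfied).

Check applicability: 2d = 26, n = 23.
2d − n = 3 > 0, so Plotkin applies.
Compute d/(2d−n) = 13/3 ≈ 4.3333.
⌊d/(2d−n)⌋ = 4.
Plotkin bound: M ≤ 2·4 = 8.
Given |C| = 5, check: satisfied.
This |C| is below the Plotkin bound.


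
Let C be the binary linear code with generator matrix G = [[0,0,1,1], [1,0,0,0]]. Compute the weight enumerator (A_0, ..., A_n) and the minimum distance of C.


Weight distribution: A_0 = 1, A_1 = 1, A_2 = 1, A_3 = 1. Minimum distance d = 1.

Enumerate all 2^2 = 4 messages m ∈ F_2^2.
For each, compute codeword c = mG in F_2^4, then tally its weight.
  m = 00 → c = 0000, weight = 0.
  m = 10 → c = 0011, weight = 2.
  m = 01 → c = 1000, weight = 1.
  m = 11 → c = 1011, weight = 3.
Tally weights:
  weight 0: 1 codewords.
  weight 1: 1 codewords.
  weight 2: 1 codewords.
  weight 3: 1 codewords.
Minimum distance d = smallest w > 0 with A_w > 0 = 1.
Sanity: Σ A_w = 4 = 2^2 = 4 ✓.


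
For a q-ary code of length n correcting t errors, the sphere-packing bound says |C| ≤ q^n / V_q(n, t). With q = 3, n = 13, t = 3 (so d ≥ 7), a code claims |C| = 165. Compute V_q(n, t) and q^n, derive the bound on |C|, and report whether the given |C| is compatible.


V_q(n, t) = 2627, q^n = 1594323, Hamming bound = 606, |C| = 165 ≤ bound (satisfied).

Step 1: Compute V_q(n, t) = Σ_{j=0}^3 C(n, j) (q−1)^j.
  j = 0: C(13,0)·(2)^0 = 1·1 = 1.
  j = 1: C(13,1)·(2)^1 = 13·2 = 26.
  j = 2: C(13,2)·(2)^2 = 78·4 = 312.
  j = 3: C(13,3)·(2)^3 = 286·8 = 2288.
  V_q(n, t) = 1 + 26 + 312 + 2288 = 2627.
Step 2: q^n = 3^13 = 1594323.
Step 3: Hamming bound ⌊q^n / V_q(n,t)⌋ = ⌊1594323/2627⌋ = 606.
Step 4: Compare |C| = 165 to 606: satisfied.
The claimed |C| lies below the Hamming bound.


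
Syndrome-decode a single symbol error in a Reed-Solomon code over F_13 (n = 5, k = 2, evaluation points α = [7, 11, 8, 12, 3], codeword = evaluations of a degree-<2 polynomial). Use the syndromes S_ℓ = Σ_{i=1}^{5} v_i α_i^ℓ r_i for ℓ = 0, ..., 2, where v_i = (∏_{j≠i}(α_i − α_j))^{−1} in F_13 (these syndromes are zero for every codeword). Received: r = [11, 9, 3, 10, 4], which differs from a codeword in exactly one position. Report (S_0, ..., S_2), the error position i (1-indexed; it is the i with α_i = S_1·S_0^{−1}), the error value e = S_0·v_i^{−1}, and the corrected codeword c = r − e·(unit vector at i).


S = (7, 12, 2), error at position 2, error magnitude e = 4, c = [11, 5, 3, 10, 4].

Step 1: column multipliers v_i = (∏_{j≠i}(α_i − α_j))^{−1} mod 13.
  i = 1 (α = 7): (7−11)(7−8)(7−12)(7−3) = (−4)·(−1)·(−5)·4 = −80 ≡ 11, so v_1 = 11^{−1} = 6 (mod 13).
  i = 2 (α = 11): (11−7)(11−8)(11−12)(11−3) = 4·3·(−1)·8 = −96 ≡ 8, so v_2 = 8^{−1} = 5 (mod 13).
  i = 3 (α = 8): (8−7)(8−11)(8−12)(8−3) = 1·(−3)·(−4)·5 = 60 ≡ 8, so v_3 = 8^{−1} = 5 (mod 13).
  i = 4 (α = 12): (12−7)(12−11)(12−8)(12−3) = 5·1·4·9 = 180 ≡ 11, so v_4 = 11^{−1} = 6 (mod 13).
  i = 5 (α = 3): (3−7)(3−11)(3−8)(3−12) = (−4)·(−8)·(−5)·(−9) = 1440 ≡ 10, so v_5 = 10^{−1} = 4 (mod 13).
  v = [6, 5, 5, 6, 4].
Step 2: syndromes of r = [11, 9, 3, 10, 4] (all sums mod 13).
  S_0 = Σ v_i r_i = 6·11 + 5·9 + 5·3 + 6·10 + 4·4 = 202 ≡ 7.
  S_1 = Σ v_i α_i r_i = 6·7·11 + 5·11·9 + 5·8·3 + 6·12·10 + 4·3·4 = 1845 ≡ 12.
  α_i^2 mod 13 = [10, 4, 12, 1, 9].
  S_2 = Σ v_i α_i^2 r_i = 6·10·11 + 5·4·9 + 5·12·3 + 6·1·10 + 4·9·4 = 1224 ≡ 2.
  S = (7, 12, 2) ≠ 0, so r is not a codeword (an error is present).
Step 3: locate the error. For a single error e at position i, S_ℓ = v_i·e·α_i^ℓ, so α_err = S_1/S_0.
  S_0^{−1} = 7^{−1} = 2 (mod 13), so α_err = 12·2 = 24 ≡ 11 = α_2. Error position i = 2.
  Consistency check: S_2/S_1 = 2·12 = 24 ≡ 11 = α_err ✓ (single-error assumption holds).
Step 4: error magnitude e = S_0/v_2 = S_0·∏_{j≠2}(α_2 − α_j) = 7·8 = 56 ≡ 4 (mod 13).
Step 5: correct position 2: c_2 = r_2 − e = 9 − 4 ≡ 5 (mod 13). Hence c = [11, 5, 3, 10, 4].
  Check: interpolating c through the α_i gives m(x) = 2 + 5·x (degree < 2) with m(α_i) = c_i for every i, so c is indeed a codeword.


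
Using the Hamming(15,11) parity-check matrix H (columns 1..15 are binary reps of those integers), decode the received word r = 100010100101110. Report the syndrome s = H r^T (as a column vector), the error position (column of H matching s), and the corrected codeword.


s = (0, 1, 1, 0)^T, error position = 6, corrected codeword c = 100011100101110

Compute s = H r^T mod 2 one row at a time:
  s_1 = 0 + 0 + 1 + 0 + 1 + 1 + 1 + 0 = 4 ≡ 0 (mod 2).
  s_2 = 0 + 1 + 0 + 1 + 1 + 1 + 1 + 0 = 5 ≡ 1 (mod 2).
  s_3 = 0 + 0 + 0 + 1 + 1 + 0 + 1 + 0 = 3 ≡ 1 (mod 2).
  s_4 = 1 + 0 + 1 + 1 + 0 + 0 + 1 + 0 = 4 ≡ 0 (mod 2).
s = (0, 1, 1, 0)^T — this equals column 6 of H (binary 0110), so error is at position 6.
Correct: flip bit 6 of r = 100010100101110 to get c = 100011100101110.


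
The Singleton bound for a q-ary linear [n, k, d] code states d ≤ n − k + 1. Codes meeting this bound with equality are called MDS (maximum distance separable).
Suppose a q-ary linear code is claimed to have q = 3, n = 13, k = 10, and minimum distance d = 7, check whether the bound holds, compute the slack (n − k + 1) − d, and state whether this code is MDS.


Singleton RHS = n − k + 1 = 4, slack = -3, bound violated (no such code; not MDS).

Singleton bound: d ≤ n − k + 1.
Here n = 13, k = 10, so n − k + 1 = 4.
Given d = 7, check d ≤ 4: NO.
Slack = (n − k + 1) − d = -3.
The slack is negative: d = 7 exceeds n − k + 1 = 4 by 3, so the Singleton bound is violated and no linear [13, 10, 7]_3 code can exist. In particular it is not MDS (MDS requires d = n − k + 1 exactly).
Description: the claimed parameters are [13, 10, 7]_3; such a code would be impossible (violates the Singleton bound).


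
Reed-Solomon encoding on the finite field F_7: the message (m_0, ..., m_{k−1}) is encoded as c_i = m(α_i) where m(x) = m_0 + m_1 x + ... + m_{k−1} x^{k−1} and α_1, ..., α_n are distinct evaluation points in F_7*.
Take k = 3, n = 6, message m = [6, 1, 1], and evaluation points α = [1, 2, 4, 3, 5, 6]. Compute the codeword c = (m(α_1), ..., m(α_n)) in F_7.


c = [1, 5, 5, 4, 1, 6]

Message polynomial: m(x) = 6 + 1·x + 1·x^2 (mod 7).
For each evaluation point α_i, compute m(α_i) mod 7:
  α_1 = 1: Horner steps 1 → 2 → 1, so m(1) = 1.
  α_2 = 2: Horner steps 1 → 3 → 5, so m(2) = 5.
  α_3 = 4: Horner steps 1 → 5 → 5, so m(4) = 5.
  α_4 = 3: Horner steps 1 → 4 → 4, so m(3) = 4.
  α_5 = 5: Horner steps 1 → 6 → 1, so m(5) = 1.
  α_6 = 6: Horner steps 1 → 0 → 6, so m(6) = 6.
Codeword c = [1, 5, 5, 4, 1, 6] ∈ F_7^6.


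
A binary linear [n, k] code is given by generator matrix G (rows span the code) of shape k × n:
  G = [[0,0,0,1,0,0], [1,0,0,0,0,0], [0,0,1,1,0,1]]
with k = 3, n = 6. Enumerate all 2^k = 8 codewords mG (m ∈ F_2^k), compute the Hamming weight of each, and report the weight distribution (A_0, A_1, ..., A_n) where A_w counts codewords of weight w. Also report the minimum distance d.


Weight distribution: A_0 = 1, A_1 = 2, A_2 = 2, A_3 = 2, A_4 = 1. Minimum distance d = 1.

Enumerate all 2^3 = 8 messages m ∈ F_2^3.
For each, compute codeword c = mG in F_2^6, then tally its weight.
  m = 000 → c = 000000, weight = 0.
  m = 100 → c = 000100, weight = 1.
  m = 010 → c = 100000, weight = 1.
  m = 110 → c = 100100, weight = 2.
  m = 001 → c = 001101, weight = 3.
  m = 101 → c = 001001, weight = 2.
  m = 011 → c = 101101, weight = 4.
  m = 111 → c = 101001, weight = 3.
Tally weights:
  weight 0: 1 codewords.
  weight 1: 2 codewords.
  weight 2: 2 codewords.
  weight 3: 2 codewords.
  weight 4: 1 codewords.
Minimum distance d = smallest w > 0 with A_w > 0 = 1.
Sanity: Σ A_w = 8 = 2^3 = 8 ✓.


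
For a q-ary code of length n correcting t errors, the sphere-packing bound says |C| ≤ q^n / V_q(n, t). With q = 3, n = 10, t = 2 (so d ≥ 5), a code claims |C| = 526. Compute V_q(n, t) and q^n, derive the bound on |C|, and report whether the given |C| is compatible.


V_q(n, t) = 201, q^n = 59049, Hamming bound = 293, |C| = 526 > bound (violated).

Step 1: Compute V_q(n, t) = Σ_{j=0}^2 C(n, j) (q−1)^j.
  j = 0: C(10,0)·(2)^0 = 1·1 = 1.
  j = 1: C(10,1)·(2)^1 = 10·2 = 20.
  j = 2: C(10,2)·(2)^2 = 45·4 = 180.
  V_q(n, t) = 1 + 20 + 180 = 201.
Step 2: q^n = 3^10 = 59049.
Step 3: Hamming bound ⌊q^n / V_q(n,t)⌋ = ⌊59049/201⌋ = 293.
Step 4: Compare |C| = 526 to 293: violated.
The claimed |C| lies above the Hamming bound, so no 3-ary code of length 10 with d ≥ 5 can have 526 codewords.


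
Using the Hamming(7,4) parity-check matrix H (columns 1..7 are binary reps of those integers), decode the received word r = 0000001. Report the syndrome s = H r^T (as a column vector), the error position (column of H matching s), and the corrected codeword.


s = (1, 1, 1)^T, error position = 7, corrected codeword c = 0000000

Compute s = H r^T mod 2 one row at a time:
  s_1 = 0 + 0 + 0 + 1 = 1 ≡ 1 (mod 2).
  s_2 = 0 + 0 + 0 + 1 = 1 ≡ 1 (mod 2).
  s_3 = 0 + 0 + 0 + 1 = 1 ≡ 1 (mod 2).
s = (1, 1, 1)^T — this equals column 7 of H (binary 111), so error is at position 7.
Correct: flip bit 7 of r = 0000001 to get c = 0000000.


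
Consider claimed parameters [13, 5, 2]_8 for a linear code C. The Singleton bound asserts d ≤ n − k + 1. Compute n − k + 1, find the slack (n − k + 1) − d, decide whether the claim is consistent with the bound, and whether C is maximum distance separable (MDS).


Singleton RHS = n − k + 1 = 9, slack = 7, bound satisfied, not MDS.

Singleton bound: d ≤ n − k + 1.
Here n = 13, k = 5, so n − k + 1 = 9.
Given d = 2, check d ≤ 9: YES.
Slack = (n − k + 1) − d = 7.
The code is NOT MDS (slack = 7 > 0).
Description: the claimed parameters are [13, 5, 2]_8; such a code would be non-MDS.


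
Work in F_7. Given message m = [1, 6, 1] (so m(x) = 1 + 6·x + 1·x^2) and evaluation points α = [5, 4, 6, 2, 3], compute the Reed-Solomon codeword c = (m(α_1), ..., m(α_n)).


c = [0, 6, 3, 3, 0]

Message polynomial: m(x) = 1 + 6·x + 1·x^2 (mod 7).
For each evaluation point α_i, compute m(α_i) mod 7:
  α_1 = 5: Horner steps 1 → 4 → 0, so m(5) = 0.
  α_2 = 4: Horner steps 1 → 3 → 6, so m(4) = 6.
  α_3 = 6: Horner steps 1 → 5 → 3, so m(6) = 3.
  α_4 = 2: Horner steps 1 → 1 → 3, so m(2) = 3.
  α_5 = 3: Horner steps 1 → 2 → 0, so m(3) = 0.
Codeword c = [0, 6, 3, 3, 0] ∈ F_7^5.


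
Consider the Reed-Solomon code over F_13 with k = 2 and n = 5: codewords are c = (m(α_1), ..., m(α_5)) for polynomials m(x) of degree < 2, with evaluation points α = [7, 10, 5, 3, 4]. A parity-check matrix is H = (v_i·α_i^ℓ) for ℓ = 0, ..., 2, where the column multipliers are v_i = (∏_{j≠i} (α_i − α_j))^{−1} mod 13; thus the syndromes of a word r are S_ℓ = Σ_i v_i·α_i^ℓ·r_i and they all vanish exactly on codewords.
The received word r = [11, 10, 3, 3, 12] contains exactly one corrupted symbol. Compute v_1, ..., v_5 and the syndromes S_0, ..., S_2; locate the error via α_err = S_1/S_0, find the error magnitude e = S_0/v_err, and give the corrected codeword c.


S = (2, 6, 5), error at position 4, error magnitude e = 8, c = [11, 10, 3, 8, 12].

Step 1: column multipliers v_i = (∏_{j≠i}(α_i − α_j))^{−1} mod 13.
  i = 1 (α = 7): (7−10)(7−5)(7−3)(7−4) = (−3)·2·4·3 = −72 ≡ 6, so v_1 = 6^{−1} = 11 (mod 13).
  i = 2 (α = 10): (10−7)(10−5)(10−3)(10−4) = 3·5·7·6 = 630 ≡ 6, so v_2 = 6^{−1} = 11 (mod 13).
  i = 3 (α = 5): (5−7)(5−10)(5−3)(5−4) = (−2)·(−5)·2·1 = 20 ≡ 7, so v_3 = 7^{−1} = 2 (mod 13).
  i = 4 (α = 3): (3−7)(3−10)(3−5)(3−4) = (−4)·(−7)·(−2)·(−1) = 56 ≡ 4, so v_4 = 4^{−1} = 10 (mod 13).
  i = 5 (α = 4): (4−7)(4−10)(4−5)(4−3) = (−3)·(−6)·(−1)·1 = −18 ≡ 8, so v_5 = 8^{−1} = 5 (mod 13).
  v = [11, 11, 2, 10, 5].
Step 2: syndromes of r = [11, 10, 3, 3, 12] (all sums mod 13).
  S_0 = Σ v_i r_i = 11·11 + 11·10 + 2·3 + 10·3 + 5·12 = 327 ≡ 2.
  S_1 = Σ v_i α_i r_i = 11·7·11 + 11·10·10 + 2·5·3 + 10·3·3 + 5·4·12 = 2307 ≡ 6.
  α_i^2 mod 13 = [10, 9, 12, 9, 3].
  S_2 = Σ v_i α_i^2 r_i = 11·10·11 + 11·9·10 + 2·12·3 + 10·9·3 + 5·3·12 = 2722 ≡ 5.
  S = (2, 6, 5) ≠ 0, so r is not a codeword (an error is present).
Step 3: locate the error. For a single error e at position i, S_ℓ = v_i·e·α_i^ℓ, so α_err = S_1/S_0.
  S_0^{−1} = 2^{−1} = 7 (mod 13), so α_err = 6·7 = 42 ≡ 3 = α_4. Error position i = 4.
  Consistency check: S_2/S_1 = 5·11 = 55 ≡ 3 = α_err ✓ (single-error assumption holds).
Step 4: error magnitude e = S_0/v_4 = S_0·∏_{j≠4}(α_4 − α_j) = 2·4 = 8 ≡ 8 (mod 13).
Step 5: correct position 4: c_4 = r_4 − e = 3 − 8 ≡ 8 (mod 13). Hence c = [11, 10, 3, 8, 12].
  Check: interpolating c through the α_i gives m(x) = 9 + 4·x (degree < 2) with m(α_i) = c_i for every i, so c is indeed a codeword.


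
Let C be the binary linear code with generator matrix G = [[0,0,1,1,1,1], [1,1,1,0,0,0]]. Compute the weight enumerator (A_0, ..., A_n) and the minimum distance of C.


Weight distribution: A_0 = 1, A_3 = 1, A_4 = 1, A_5 = 1. Minimum distance d = 3.

Enumerate all 2^2 = 4 messages m ∈ F_2^2.
For each, compute codeword c = mG in F_2^6, then tally its weight.
  m = 00 → c = 000000, weight = 0.
  m = 10 → c = 001111, weight = 4.
  m = 01 → c = 111000, weight = 3.
  m = 11 → c = 110111, weight = 5.
Tally weights:
  weight 0: 1 codewords.
  weight 3: 1 codewords.
  weight 4: 1 codewords.
  weight 5: 1 codewords.
Minimum distance d = smallest w > 0 with A_w > 0 = 3.
Sanity: Σ A_w = 4 = 2^2 = 4 ✓.


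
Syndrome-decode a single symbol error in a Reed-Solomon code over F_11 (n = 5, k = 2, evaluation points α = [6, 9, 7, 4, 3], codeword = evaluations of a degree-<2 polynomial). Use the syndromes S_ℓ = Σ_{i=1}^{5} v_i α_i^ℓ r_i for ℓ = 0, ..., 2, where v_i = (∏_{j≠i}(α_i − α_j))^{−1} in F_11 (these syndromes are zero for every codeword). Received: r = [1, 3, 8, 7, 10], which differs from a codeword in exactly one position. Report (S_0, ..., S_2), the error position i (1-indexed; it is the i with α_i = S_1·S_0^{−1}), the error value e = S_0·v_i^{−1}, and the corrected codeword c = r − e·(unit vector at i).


S = (6, 9, 8), error at position 3, error magnitude e = 10, c = [1, 3, 9, 7, 10].

Step 1: column multipliers v_i = (∏_{j≠i}(α_i − α_j))^{−1} mod 11.
  i = 1 (α = 6): (6−9)(6−7)(6−4)(6−3) = (−3)·(−1)·2·3 = 18 ≡ 7, so v_1 = 7^{−1} = 8 (mod 11).
  i = 2 (α = 9): (9−6)(9−7)(9−4)(9−3) = 3·2·5·6 = 180 ≡ 4, so v_2 = 4^{−1} = 3 (mod 11).
  i = 3 (α = 7): (7−6)(7−9)(7−4)(7−3) = 1·(−2)·3·4 = −24 ≡ 9, so v_3 = 9^{−1} = 5 (mod 11).
  i = 4 (α = 4): (4−6)(4−9)(4−7)(4−3) = (−2)·(−5)·(−3)·1 = −30 ≡ 3, so v_4 = 3^{−1} = 4 (mod 11).
  i = 5 (α = 3): (3−6)(3−9)(3−7)(3−4) = (−3)·(−6)·(−4)·(−1) = 72 ≡ 6, so v_5 = 6^{−1} = 2 (mod 11).
  v = [8, 3, 5, 4, 2].
Step 2: syndromes of r = [1, 3, 8, 7, 10] (all sums mod 11).
  S_0 = Σ v_i r_i = 8·1 + 3·3 + 5·8 + 4·7 + 2·10 = 105 ≡ 6.
  S_1 = Σ v_i α_i r_i = 8·6·1 + 3·9·3 + 5·7·8 + 4·4·7 + 2·3·10 = 581 ≡ 9.
  α_i^2 mod 11 = [3, 4, 5, 5, 9].
  S_2 = Σ v_i α_i^2 r_i = 8·3·1 + 3·4·3 + 5·5·8 + 4·5·7 + 2·9·10 = 580 ≡ 8.
  S = (6, 9, 8) ≠ 0, so r is not a codeword (an error is present).
Step 3: locate the error. For a single error e at position i, S_ℓ = v_i·e·α_i^ℓ, so α_err = S_1/S_0.
  S_0^{−1} = 6^{−1} = 2 (mod 11), so α_err = 9·2 = 18 ≡ 7 = α_3. Error position i = 3.
  Consistency check: S_2/S_1 = 8·5 = 40 ≡ 7 = α_err ✓ (single-error assumption holds).
Step 4: error magnitude e = S_0/v_3 = S_0·∏_{j≠3}(α_3 − α_j) = 6·9 = 54 ≡ 10 (mod 11).
Step 5: correct position 3: c_3 = r_3 − e = 8 − 10 ≡ 9 (mod 11). Hence c = [1, 3, 9, 7, 10].
  Check: interpolating c through the α_i gives m(x) = 8 + 8·x (degree < 2) with m(α_i) = c_i for every i, so c is indeed a codeword.


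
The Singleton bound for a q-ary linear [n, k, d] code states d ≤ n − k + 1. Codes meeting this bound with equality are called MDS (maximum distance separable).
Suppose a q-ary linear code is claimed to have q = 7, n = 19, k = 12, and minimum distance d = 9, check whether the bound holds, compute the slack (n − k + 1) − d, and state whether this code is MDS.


Singleton RHS = n − k + 1 = 8, slack = -1, bound violated (no such code; not MDS).

Singleton bound: d ≤ n − k + 1.
Here n = 19, k = 12, so n − k + 1 = 8.
Given d = 9, check d ≤ 8: NO.
Slack = (n − k + 1) − d = -1.
The slack is negative: d = 9 exceeds n − k + 1 = 8 by 1, so the Singleton bound is violated and no linear [19, 12, 9]_7 code can exist. In particular it is not MDS (MDS requires d = n − k + 1 exactly).
Description: the claimed parameters are [19, 12, 9]_7; such a code would be impossible (violates the Singleton bound).


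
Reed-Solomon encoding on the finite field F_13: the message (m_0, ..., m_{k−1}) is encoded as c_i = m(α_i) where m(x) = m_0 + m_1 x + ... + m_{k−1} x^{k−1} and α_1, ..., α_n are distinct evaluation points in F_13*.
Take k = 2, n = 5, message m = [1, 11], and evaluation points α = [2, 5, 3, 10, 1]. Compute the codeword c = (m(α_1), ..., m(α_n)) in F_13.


c = [10, 4, 8, 7, 12]

Message polynomial: m(x) = 1 + 11·x (mod 13).
For each evaluation point α_i, compute m(α_i) mod 13:
  α_1 = 2: Horner steps 11 → 10, so m(2) = 10.
  α_2 = 5: Horner steps 11 → 4, so m(5) = 4.
  α_3 = 3: Horner steps 11 → 8, so m(3) = 8.
  α_4 = 10: Horner steps 11 → 7, so m(10) = 7.
  α_5 = 1: Horner steps 11 → 12, so m(1) = 12.
Codeword c = [10, 4, 8, 7, 12] ∈ F_13^5.


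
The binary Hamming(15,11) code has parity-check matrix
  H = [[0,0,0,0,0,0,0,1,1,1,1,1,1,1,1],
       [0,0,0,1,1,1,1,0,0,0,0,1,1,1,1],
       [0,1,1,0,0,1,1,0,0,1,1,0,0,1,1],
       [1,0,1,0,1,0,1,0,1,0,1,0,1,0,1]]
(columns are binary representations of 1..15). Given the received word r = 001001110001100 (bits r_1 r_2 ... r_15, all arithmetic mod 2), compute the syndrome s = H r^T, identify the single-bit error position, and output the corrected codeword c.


s = (1, 0, 1, 1)^T, error position = 11, corrected codeword c = 001001110011100

Compute s = H r^T mod 2 one row at a time:
  s_1 = 1 + 0 + 0 + 0 + 1 + 1 + 0 + 0 = 3 ≡ 1 (mod 2).
  s_2 = 0 + 0 + 1 + 1 + 1 + 1 + 0 + 0 = 4 ≡ 0 (mod 2).
  s_3 = 0 + 1 + 1 + 1 + 0 + 0 + 0 + 0 = 3 ≡ 1 (mod 2).
  s_4 = 0 + 1 + 0 + 1 + 0 + 0 + 1 + 0 = 3 ≡ 1 (mod 2).
s = (1, 0, 1, 1)^T — this equals column 11 of H (binary 1011), so error is at position 11.
Correct: flip bit 11 of r = 001001110001100 to get c = 001001110011100.


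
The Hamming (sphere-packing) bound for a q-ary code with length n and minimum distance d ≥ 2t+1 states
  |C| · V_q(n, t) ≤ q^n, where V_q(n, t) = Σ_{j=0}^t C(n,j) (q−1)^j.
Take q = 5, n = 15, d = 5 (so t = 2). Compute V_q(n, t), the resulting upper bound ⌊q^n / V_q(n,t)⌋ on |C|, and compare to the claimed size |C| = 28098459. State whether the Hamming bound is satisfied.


V_q(n, t) = 1741, q^n = 30517578125, Hamming bound = 17528764, |C| = 28098459 > bound (violated).

Step 1: Compute V_q(n, t) = Σ_{j=0}^2 C(n, j) (q−1)^j.
  j = 0: C(15,0)·(4)^0 = 1·1 = 1.
  j = 1: C(15,1)·(4)^1 = 15·4 = 60.
  j = 2: C(15,2)·(4)^2 = 105·16 = 1680.
  V_q(n, t) = 1 + 60 + 1680 = 1741.
Step 2: q^n = 5^15 = 30517578125.
Step 3: Hamming bound ⌊q^n / V_q(n,t)⌋ = ⌊30517578125/1741⌋ = 17528764.
Step 4: Compare |C| = 28098459 to 17528764: violated.
The claimed |C| lies above the Hamming bound, so no 5-ary code of length 15 with d ≥ 5 can have 28098459 codewords.


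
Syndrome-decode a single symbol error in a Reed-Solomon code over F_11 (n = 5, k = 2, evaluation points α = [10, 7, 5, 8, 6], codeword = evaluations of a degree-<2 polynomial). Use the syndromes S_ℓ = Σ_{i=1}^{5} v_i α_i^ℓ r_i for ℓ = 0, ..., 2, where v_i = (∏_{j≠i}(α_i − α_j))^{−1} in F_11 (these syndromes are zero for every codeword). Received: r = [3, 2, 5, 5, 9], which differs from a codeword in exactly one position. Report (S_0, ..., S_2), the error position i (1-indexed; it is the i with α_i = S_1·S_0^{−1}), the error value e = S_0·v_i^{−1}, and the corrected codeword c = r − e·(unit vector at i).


S = (1, 8, 9), error at position 4, error magnitude e = 10, c = [3, 2, 5, 6, 9].

Step 1: column multipliers v_i = (∏_{j≠i}(α_i − α_j))^{−1} mod 11.
  i = 1 (α = 10): (10−7)(10−5)(10−8)(10−6) = 3·5·2·4 = 120 ≡ 10, so v_1 = 10^{−1} = 10 (mod 11).
  i = 2 (α = 7): (7−10)(7−5)(7−8)(7−6) = (−3)·2·(−1)·1 = 6 ≡ 6, so v_2 = 6^{−1} = 2 (mod 11).
  i = 3 (α = 5): (5−10)(5−7)(5−8)(5−6) = (−5)·(−2)·(−3)·(−1) = 30 ≡ 8, so v_3 = 8^{−1} = 7 (mod 11).
  i = 4 (α = 8): (8−10)(8−7)(8−5)(8−6) = (−2)·1·3·2 = −12 ≡ 10, so v_4 = 10^{−1} = 10 (mod 11).
  i = 5 (α = 6): (6−10)(6−7)(6−5)(6−8) = (−4)·(−1)·1·(−2) = −8 ≡ 3, so v_5 = 3^{−1} = 4 (mod 11).
  v = [10, 2, 7, 10, 4].
Step 2: syndromes of r = [3, 2, 5, 5, 9] (all sums mod 11).
  S_0 = Σ v_i r_i = 10·3 + 2·2 + 7·5 + 10·5 + 4·9 = 155 ≡ 1.
  S_1 = Σ v_i α_i r_i = 10·10·3 + 2·7·2 + 7·5·5 + 10·8·5 + 4·6·9 = 1119 ≡ 8.
  α_i^2 mod 11 = [1, 5, 3, 9, 3].
  S_2 = Σ v_i α_i^2 r_i = 10·1·3 + 2·5·2 + 7·3·5 + 10·9·5 + 4·3·9 = 713 ≡ 9.
  S = (1, 8, 9) ≠ 0, so r is not a codeword (an error is present).
Step 3: locate the error. For a single error e at position i, S_ℓ = v_i·e·α_i^ℓ, so α_err = S_1/S_0.
  S_0^{−1} = 1^{−1} = 1 (mod 11), so α_err = 8·1 = 8 ≡ 8 = α_4. Error position i = 4.
  Consistency check: S_2/S_1 = 9·7 = 63 ≡ 8 = α_err ✓ (single-error assumption holds).
Step 4: error magnitude e = S_0/v_4 = S_0·∏_{j≠4}(α_4 − α_j) = 1·10 = 10 ≡ 10 (mod 11).
Step 5: correct position 4: c_4 = r_4 − e = 5 − 10 ≡ 6 (mod 11). Hence c = [3, 2, 5, 6, 9].
  Check: interpolating c through the α_i gives m(x) = 7 + 4·x (degree < 2) with m(α_i) = c_i for every i, so c is indeed a codeword.


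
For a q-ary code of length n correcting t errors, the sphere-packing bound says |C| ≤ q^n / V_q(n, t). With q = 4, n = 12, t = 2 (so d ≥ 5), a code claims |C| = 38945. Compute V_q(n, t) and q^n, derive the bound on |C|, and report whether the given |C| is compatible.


V_q(n, t) = 631, q^n = 16777216, Hamming bound = 26588, |C| = 38945 > bound (violated).

Step 1: Compute V_q(n, t) = Σ_{j=0}^2 C(n, j) (q−1)^j.
  j = 0: C(12,0)·(3)^0 = 1·1 = 1.
  j = 1: C(12,1)·(3)^1 = 12·3 = 36.
  j = 2: C(12,2)·(3)^2 = 66·9 = 594.
  V_q(n, t) = 1 + 36 + 594 = 631.
Step 2: q^n = 4^12 = 16777216.
Step 3: Hamming bound ⌊q^n / V_q(n,t)⌋ = ⌊16777216/631⌋ = 26588.
Step 4: Compare |C| = 38945 to 26588: violated.
The claimed |C| lies above the Hamming bound, so no 4-ary code of length 12 with d ≥ 5 can have 38945 codewords.


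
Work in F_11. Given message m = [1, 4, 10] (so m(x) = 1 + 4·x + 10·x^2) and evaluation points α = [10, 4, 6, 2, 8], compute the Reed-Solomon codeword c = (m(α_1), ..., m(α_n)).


c = [7, 1, 0, 5, 2]

Message polynomial: m(x) = 1 + 4·x + 10·x^2 (mod 11).
For each evaluation point α_i, compute m(α_i) mod 11:
  α_1 = 10: Horner steps 10 → 5 → 7, so m(10) = 7.
  α_2 = 4: Horner steps 10 → 0 → 1, so m(4) = 1.
  α_3 = 6: Horner steps 10 → 9 → 0, so m(6) = 0.
  α_4 = 2: Horner steps 10 → 2 → 5, so m(2) = 5.
  α_5 = 8: Horner steps 10 → 7 → 2, so m(8) = 2.
Codeword c = [7, 1, 0, 5, 2] ∈ F_11^5.


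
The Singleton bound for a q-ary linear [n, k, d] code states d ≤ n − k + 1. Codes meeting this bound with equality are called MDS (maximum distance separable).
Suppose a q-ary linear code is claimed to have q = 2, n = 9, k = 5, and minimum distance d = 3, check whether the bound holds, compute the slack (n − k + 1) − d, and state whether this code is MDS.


Singleton RHS = n − k + 1 = 5, slack = 2, bound satisfied, not MDS.

Singleton bound: d ≤ n − k + 1.
Here n = 9, k = 5, so n − k + 1 = 5.
Given d = 3, check d ≤ 5: YES.
Slack = (n − k + 1) − d = 2.
The code is NOT MDS (slack = 2 > 0).
Description: the claimed parameters are [9, 5, 3]_2; such a code would be non-MDS.


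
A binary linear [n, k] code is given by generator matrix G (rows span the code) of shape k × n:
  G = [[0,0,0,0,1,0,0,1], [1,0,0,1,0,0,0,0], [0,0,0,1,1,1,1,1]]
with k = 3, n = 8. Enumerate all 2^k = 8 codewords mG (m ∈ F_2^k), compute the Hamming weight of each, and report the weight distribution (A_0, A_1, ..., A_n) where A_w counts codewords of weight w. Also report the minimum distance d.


Weight distribution: A_0 = 1, A_2 = 2, A_3 = 2, A_4 = 1, A_5 = 2. Minimum distance d = 2.

Enumerate all 2^3 = 8 messages m ∈ F_2^3.
For each, compute codeword c = mG in F_2^8, then tally its weight.
  m = 000 → c = 00000000, weight = 0.
  m = 100 → c = 00001001, weight = 2.
  m = 010 → c = 10010000, weight = 2.
  m = 110 → c = 10011001, weight = 4.
  m = 001 → c = 00011111, weight = 5.
  m = 101 → c = 00010110, weight = 3.
  m = 011 → c = 10001111, weight = 5.
  m = 111 → c = 10000110, weight = 3.
Tally weights:
  weight 0: 1 codewords.
  weight 2: 2 codewords.
  weight 3: 2 codewords.
  weight 4: 1 codewords.
  weight 5: 2 codewords.
Minimum distance d = smallest w > 0 with A_w > 0 = 2.
Sanity: Σ A_w = 8 = 2^3 = 8 ✓.
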